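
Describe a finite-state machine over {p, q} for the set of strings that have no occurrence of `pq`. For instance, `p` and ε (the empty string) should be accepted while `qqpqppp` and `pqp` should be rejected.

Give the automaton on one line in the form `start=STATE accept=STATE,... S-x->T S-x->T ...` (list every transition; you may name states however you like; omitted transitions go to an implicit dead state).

start=s0 accept=s0,s1 s0-p->s1 s0-q->s0 s1-p->s1 s1-q->s2 s2-p->s2 s2-q->s2

This is the complement of 'contains `pq`'. Use the same substring-matching states — s0 through s2 holding how much of `pq` has just been matched — but flip the accepting set: everything except the trap s2 accepts.
A 3-state machine:
        p   q  
>* s0   s1  s0 
 * s1   s1  s2 
   s2   s2  s2 
(> = start, * = accepting)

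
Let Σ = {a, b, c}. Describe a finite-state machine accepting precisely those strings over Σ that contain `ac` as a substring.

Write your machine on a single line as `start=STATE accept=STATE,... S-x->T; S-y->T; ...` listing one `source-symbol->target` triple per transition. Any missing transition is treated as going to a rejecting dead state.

States S0..S1 record the length of the longest prefix of `ac` that matches the current input suffix. Reaching S2 means `ac` has been seen, and we stay there forever. Accept from S2.
3 states suffice.
        a   b   c  
>  S0   S1  S0  S0 
   S1   S1  S0  S2 
 * S2   S2  S2  S2 
(> = start, * = accepting)

start=S0; accept=S2; S0-a->S1; S0-b->S0; S0-c->S0; S1-a->S1; S1-b->S0; S1-c->S2; S2-a->S2; S2-b->S2; S2-c->S2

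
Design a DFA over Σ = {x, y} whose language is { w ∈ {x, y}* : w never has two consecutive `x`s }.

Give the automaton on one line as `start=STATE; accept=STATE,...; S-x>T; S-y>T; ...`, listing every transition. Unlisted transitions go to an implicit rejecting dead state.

Track partial matches of the forbidden pattern `xx`. State C is a dead state reached once `xx` has occurred; every other state accepts. A means no part of `xx` is currently matched.
A 3-state machine:
       x  y 
>* A   B  A 
 * B   C  A 
   C   C  C 
(> = start, * = accepting)

start=A; accept=A,B; A-x>B; A-y>A; B-x>C; B-y>A; C-x>C; C-y>C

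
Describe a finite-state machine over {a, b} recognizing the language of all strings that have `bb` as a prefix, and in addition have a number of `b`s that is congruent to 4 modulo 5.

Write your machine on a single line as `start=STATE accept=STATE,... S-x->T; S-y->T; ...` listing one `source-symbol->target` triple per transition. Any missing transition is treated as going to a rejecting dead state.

Handle the two conditions separately and then intersect. The first has 4 states tracking whether the input so far still matches the prefix `bb`; the second has 5 states tracking the count of `b`s modulo 5. A product state is a pair (one from each), accepting exactly when both do. After merging equivalent states the machine shrinks.
8 states suffice.
        a   b  
>  q0   q1  q2 
   q1   q1  q1 
   q2   q1  q3 
   q3   q3  q4 
   q4   q4  q5 
 * q5   q5  q6 
   q6   q6  q7 
   q7   q7  q3 
(> = start, * = accepting)

start=q0; accept=q5; q0-a->q1; q0-b->q2; q1-a->q1; q1-b->q1; q2-a->q1; q2-b->q3; q3-a->q3; q3-b->q4; q4-a->q4; q4-b->q5; q5-a->q5; q5-b->q6; q6-a->q6; q6-b->q7; q7-a->q7; q7-b->q3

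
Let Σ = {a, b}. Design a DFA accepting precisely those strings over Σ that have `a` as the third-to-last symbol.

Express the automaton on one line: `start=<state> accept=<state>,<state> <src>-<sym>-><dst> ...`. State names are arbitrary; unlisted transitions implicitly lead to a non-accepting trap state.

Because acceptance depends on a position counted from the end, the machine has to buffer the most recent 3 symbols. Make each state the string of the last up-to-3 symbols read; on input `x` shift the window left and append `x`. Accept when the buffered window has length 3 and begins with `a`.
A 15-state machine:
          a    b  
>  q0     q1   q2 
   q1     q3   q4 
   q2     q5   q6 
   q3     q7   q8 
   q4     q9  q10 
   q5    q11  q12 
   q6    q13  q14 
 * q7     q7   q8 
 * q8     q9  q10 
 * q9    q11  q12 
 * q10   q13  q14 
   q11    q7   q8 
   q12    q9  q10 
   q13   q11  q12 
   q14   q13  q14 
(> = start, * = accepting)

start=q0 accept=q7,q8,q9,q10 q0-a->q1 q0-b->q2 q1-a->q3 q1-b->q4 q2-a->q5 q2-b->q6 q3-a->q7 q3-b->q8 q4-a->q9 q4-b->q10 q5-a->q11 q5-b->q12 q6-a->q13 q6-b->q14 q7-a->q7 q7-b->q8 q8-a->q9 q8-b->q10 q9-a->q11 q9-b->q12 q10-a->q13 q10-b->q14 q11-a->q7 q11-b->q8 q12-a->q9 q12-b->q10 q13-a->q11 q13-b->q12 q14-a->q13 q14-b->q14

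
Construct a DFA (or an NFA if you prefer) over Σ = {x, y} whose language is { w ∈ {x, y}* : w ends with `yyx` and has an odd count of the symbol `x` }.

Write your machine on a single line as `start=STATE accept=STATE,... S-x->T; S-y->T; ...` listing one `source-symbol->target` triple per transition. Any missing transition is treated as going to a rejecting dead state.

start=q0; accept=q4; q0-x->q1; q0-y->q2; q1-x->q0; q1-y->q1; q2-x->q1; q2-y->q3; q3-x->q4; q3-y->q3; q4-x->q0; q4-y->q1

Handle the two conditions separately and then intersect. The first has 4 states tracking how much of the suffix `yyx` has currently been matched; the second has 2 states tracking the count of `x`s modulo 2. A product state is a pair (one from each), accepting exactly when both do. Minimizing collapses redundant product states.
5 states suffice.
        x   y  
>  q0   q1  q2 
   q1   q0  q1 
   q2   q1  q3 
   q3   q4  q3 
 * q4   q0  q1 
(> = start, * = accepting)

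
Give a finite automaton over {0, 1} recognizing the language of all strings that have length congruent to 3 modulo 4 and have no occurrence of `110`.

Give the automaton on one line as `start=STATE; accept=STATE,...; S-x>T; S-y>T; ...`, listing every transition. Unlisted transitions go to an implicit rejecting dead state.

Build one automaton per condition and run them in lockstep. The first has 4 states tracking the input length modulo 4; the second has 4 states tracking partial matches of the forbidden pattern `110`. A product state is a pair (one from each), accepting exactly when both do. After merging equivalent states the machine shrinks.
          0    1  
>  q0     q1   q2 
   q1     q3   q4 
   q2     q3   q5 
   q3     q6   q7 
   q4     q6   q8 
   q5     q9   q8 
 * q6     q0  q10 
 * q7     q0  q11 
 * q8     q9  q11 
   q9     q9   q9 
   q10    q1  q12 
   q11    q9  q12 
   q12    q9   q5 
(> = start, * = accepting)

start=q0; accept=q6,q7,q8; q0-0>q1; q0-1>q2; q1-0>q3; q1-1>q4; q2-0>q3; q2-1>q5; q3-0>q6; q3-1>q7; q4-0>q6; q4-1>q8; q5-0>q9; q5-1>q8; q6-0>q0; q6-1>q10; q7-0>q0; q7-1>q11; q8-0>q9; q8-1>q11; q9-0>q9; q9-1>q9; q10-0>q1; q10-1>q12; q11-0>q9; q11-1>q12; q12-0>q9; q12-1>q5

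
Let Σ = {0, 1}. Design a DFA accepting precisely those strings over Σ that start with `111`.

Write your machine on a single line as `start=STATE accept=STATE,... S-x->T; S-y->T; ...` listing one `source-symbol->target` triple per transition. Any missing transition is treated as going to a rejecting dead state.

Walk along `111` while the input agrees: from q0 take `1` to q1, and so on. Any deviation drops to the rejecting sink q4. Once q3 is reached the prefix is confirmed and every continuation is accepted.
A 5-state machine:
        0   1  
>  q0   q4  q1 
   q1   q4  q2 
   q2   q4  q3 
 * q3   q3  q3 
   q4   q4  q4 
(> = start, * = accepting)

start=q0; accept=q3; q0-0->q4; q0-1->q1; q1-0->q4; q1-1->q2; q2-0->q4; q2-1->q3; q3-0->q3; q3-1->q3; q4-0->q4; q4-1->q4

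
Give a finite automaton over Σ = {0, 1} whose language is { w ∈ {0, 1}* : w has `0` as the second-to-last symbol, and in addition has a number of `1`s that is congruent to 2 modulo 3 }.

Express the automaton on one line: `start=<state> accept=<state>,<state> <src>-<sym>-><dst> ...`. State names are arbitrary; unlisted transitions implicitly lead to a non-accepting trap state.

start=q0 accept=q4,q6 q0-0->q0 q0-1->q1 q1-0->q2 q1-1->q3 q2-0->q2 q2-1->q4 q3-0->q5 q3-1->q0 q4-0->q5 q4-1->q0 q5-0->q6 q5-1->q0 q6-0->q6 q6-1->q0

Run two small machines in parallel and take their product. One (7 states) tracks the last 2 symbols read; the other (3 states) tracks the count of `1`s modulo 3. Each combined state is a pair, one component from each; accept when both components accept. Equivalent product states are then merged.
With 7 states:
        0   1  
>  q0   q0  q1 
   q1   q2  q3 
   q2   q2  q4 
   q3   q5  q0 
 * q4   q5  q0 
   q5   q6  q0 
 * q6   q6  q0 
(> = start, * = accepting)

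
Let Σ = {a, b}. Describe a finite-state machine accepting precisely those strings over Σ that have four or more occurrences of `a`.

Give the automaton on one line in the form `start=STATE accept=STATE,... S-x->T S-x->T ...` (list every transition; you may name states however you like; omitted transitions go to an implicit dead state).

Count `a`s, saturating at 5: states q0 through q4 mean 0 through 4 `a`s seen; q5 means more than 4. Each `a` increments (capped at q5); other symbols loop. Accept from {q4, q5}.
A 6-state machine:
        a   b  
>  q0   q1  q0 
   q1   q2  q1 
   q2   q3  q2 
   q3   q4  q3 
 * q4   q5  q4 
 * q5   q5  q5 
(> = start, * = accepting)

start=q0 accept=q4,q5 q0-a->q1 q0-b->q0 q1-a->q2 q1-b->q1 q2-a->q3 q2-b->q2 q3-a->q4 q3-b->q3 q4-a->q5 q4-b->q4 q5-a->q5 q5-b->q5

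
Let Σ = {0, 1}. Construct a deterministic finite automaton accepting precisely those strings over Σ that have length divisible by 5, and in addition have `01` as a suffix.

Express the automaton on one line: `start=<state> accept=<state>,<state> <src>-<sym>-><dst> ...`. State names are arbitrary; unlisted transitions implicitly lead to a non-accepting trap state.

start=q0 accept=q6 q0-0->q1 q0-1->q1 q1-0->q2 q1-1->q2 q2-0->q3 q2-1->q3 q3-0->q4 q3-1->q5 q4-0->q0 q4-1->q6 q5-0->q0 q5-1->q0 q6-0->q1 q6-1->q1

Handle the two conditions separately and then intersect. The first has 5 states tracking the input length modulo 5; the second has 3 states tracking how much of the suffix `01` has currently been matched. A product state is a pair (one from each), accepting exactly when both do. Minimizing collapses redundant product states.
7 states suffice.
        0   1  
>  q0   q1  q1 
   q1   q2  q2 
   q2   q3  q3 
   q3   q4  q5 
   q4   q0  q6 
   q5   q0  q0 
 * q6   q1  q1 
(> = start, * = accepting)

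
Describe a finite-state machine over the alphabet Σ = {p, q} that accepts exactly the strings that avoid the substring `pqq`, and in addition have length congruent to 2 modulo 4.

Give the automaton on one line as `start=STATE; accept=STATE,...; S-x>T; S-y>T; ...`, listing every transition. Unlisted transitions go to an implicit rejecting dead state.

start=s0; accept=s3,s4,s5; s0-p>s1; s0-q>s2; s1-p>s3; s1-q>s4; s2-p>s3; s2-q>s5; s3-p>s6; s3-q>s7; s4-p>s6; s4-q>s8; s5-p>s6; s5-q>s9; s6-p>s10; s6-q>s11; s7-p>s10; s7-q>s12; s8-p>s12; s8-q>s12; s9-p>s10; s9-q>s0; s10-p>s1; s10-q>s13; s11-p>s1; s11-q>s14; s12-p>s14; s12-q>s14; s13-p>s3; s13-q>s15; s14-p>s15; s14-q>s15; s15-p>s8; s15-q>s8

Build one automaton per condition and run them in lockstep. The first has 4 states tracking partial matches of the forbidden pattern `pqq`; the second has 4 states tracking the input length modulo 4. A product state is a pair (one from each), accepting exactly when both do.
          p    q  
>  s0     s1   s2 
   s1     s3   s4 
   s2     s3   s5 
 * s3     s6   s7 
 * s4     s6   s8 
 * s5     s6   s9 
   s6    s10  s11 
   s7    s10  s12 
   s8    s12  s12 
   s9    s10   s0 
   s10    s1  s13 
   s11    s1  s14 
   s12   s14  s14 
   s13    s3  s15 
   s14   s15  s15 
   s15    s8   s8 
(> = start, * = accepting)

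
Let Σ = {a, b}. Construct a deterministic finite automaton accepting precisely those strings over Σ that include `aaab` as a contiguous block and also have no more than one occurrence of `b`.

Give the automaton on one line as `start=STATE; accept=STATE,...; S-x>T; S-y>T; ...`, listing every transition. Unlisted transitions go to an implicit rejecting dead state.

start=s0; accept=s9; s0-a>s1; s0-b>s2; s1-a>s3; s1-b>s2; s2-a>s4; s2-b>s5; s3-a>s6; s3-b>s2; s4-a>s7; s4-b>s5; s5-a>s8; s5-b>s5; s6-a>s6; s6-b>s9; s7-a>s10; s7-b>s5; s8-a>s11; s8-b>s5; s9-a>s9; s9-b>s12; s10-a>s10; s10-b>s12; s11-a>s13; s11-b>s5; s12-a>s12; s12-b>s12; s13-a>s13; s13-b>s12

Run two small machines in parallel and take their product. One (5 states) tracks whether and how much of `aaab` has been seen; the other (3 states) tracks the count of `b`s, saturating at 2. Each combined state is a pair, one component from each; accept when both components accept.
14 states suffice.
          a    b  
>  s0     s1   s2 
   s1     s3   s2 
   s2     s4   s5 
   s3     s6   s2 
   s4     s7   s5 
   s5     s8   s5 
   s6     s6   s9 
   s7    s10   s5 
   s8    s11   s5 
 * s9     s9  s12 
   s10   s10  s12 
   s11   s13   s5 
   s12   s12  s12 
   s13   s13  s12 
(> = start, * = accepting)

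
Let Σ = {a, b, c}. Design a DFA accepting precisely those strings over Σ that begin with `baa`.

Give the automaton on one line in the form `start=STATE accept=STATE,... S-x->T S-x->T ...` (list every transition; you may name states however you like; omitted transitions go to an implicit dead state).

Check the first 3 symbols one by one: s0 through s2 record how many have matched `baa` so far; any wrong symbol goes to the dead state s4. After all 3 match we enter the accepting sink s3.
With 5 states:
        a   b   c  
>  s0   s4  s1  s4 
   s1   s2  s4  s4 
   s2   s3  s4  s4 
 * s3   s3  s3  s3 
   s4   s4  s4  s4 
(> = start, * = accepting)

start=s0 accept=s3 s0-a->s4 s0-b->s1 s0-c->s4 s1-a->s2 s1-b->s4 s1-c->s4 s2-a->s3 s2-b->s4 s2-c->s4 s3-a->s3 s3-b->s3 s3-c->s3 s4-a->s4 s4-b->s4 s4-c->s4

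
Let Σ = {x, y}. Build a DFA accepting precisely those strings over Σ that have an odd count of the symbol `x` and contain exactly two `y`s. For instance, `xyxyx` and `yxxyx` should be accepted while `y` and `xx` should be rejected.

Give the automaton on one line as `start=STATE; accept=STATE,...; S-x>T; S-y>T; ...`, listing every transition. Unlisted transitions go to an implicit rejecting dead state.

Handle the two conditions separately and then intersect. The first has 2 states tracking the count of `x`s modulo 2; the second has 4 states tracking the count of `y`s, saturating at 3. A product state is a pair (one from each), accepting exactly when both do. Minimizing collapses redundant product states.
With 7 states:
        x   y  
>  s0   s1  s2 
   s1   s0  s3 
   s2   s3  s4 
   s3   s2  s5 
   s4   s5  s6 
 * s5   s4  s6 
   s6   s6  s6 
(> = start, * = accepting)

start=s0; accept=s5; s0-x>s1; s0-y>s2; s1-x>s0; s1-y>s3; s2-x>s3; s2-y>s4; s3-x>s2; s3-y>s5; s4-x>s5; s4-y>s6; s5-x>s4; s5-y>s6; s6-x>s6; s6-y>s6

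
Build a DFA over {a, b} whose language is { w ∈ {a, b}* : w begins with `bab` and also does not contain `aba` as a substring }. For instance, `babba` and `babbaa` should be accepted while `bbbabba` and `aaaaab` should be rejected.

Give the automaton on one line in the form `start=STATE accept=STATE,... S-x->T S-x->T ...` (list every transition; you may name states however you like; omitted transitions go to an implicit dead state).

start=S0 accept=S4,S5,S6 S0-a->S1 S0-b->S2 S1-a->S1 S1-b->S1 S2-a->S3 S2-b->S1 S3-a->S1 S3-b->S4 S4-a->S1 S4-b->S5 S5-a->S6 S5-b->S5 S6-a->S6 S6-b->S4

Handle the two conditions separately and then intersect. The first has 5 states tracking whether the input so far still matches the prefix `bab`; the second has 4 states tracking partial matches of the forbidden pattern `aba`. A product state is a pair (one from each), accepting exactly when both do. Minimizing collapses redundant product states.
With 7 states:
        a   b  
>  S0   S1  S2 
   S1   S1  S1 
   S2   S3  S1 
   S3   S1  S4 
 * S4   S1  S5 
 * S5   S6  S5 
 * S6   S6  S4 
(> = start, * = accepting)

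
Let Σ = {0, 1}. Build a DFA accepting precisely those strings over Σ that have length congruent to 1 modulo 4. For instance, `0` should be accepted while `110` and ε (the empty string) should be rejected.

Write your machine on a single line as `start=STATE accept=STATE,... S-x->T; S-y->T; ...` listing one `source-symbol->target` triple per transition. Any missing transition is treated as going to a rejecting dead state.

Count input length modulo 4: every symbol advances one step around the cycle q0 → q1 → q2 → q3 → q0. Accept at q1.
        0   1  
>  q0   q1  q1 
 * q1   q2  q2 
   q2   q3  q3 
   q3   q0  q0 
(> = start, * = accepting)

start=q0; accept=q1; q0-0->q1; q0-1->q1; q1-0->q2; q1-1->q2; q2-0->q3; q2-1->q3; q3-0->q0; q3-1->q0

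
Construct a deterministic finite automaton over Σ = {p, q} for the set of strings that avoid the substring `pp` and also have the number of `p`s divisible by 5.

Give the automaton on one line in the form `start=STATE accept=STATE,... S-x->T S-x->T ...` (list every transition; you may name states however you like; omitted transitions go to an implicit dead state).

Handle the two conditions separately and then intersect. The first has 3 states tracking partial matches of the forbidden pattern `pp`; the second has 5 states tracking the count of `p`s modulo 5. A product state is a pair (one from each), accepting exactly when both do. After merging equivalent states the machine shrinks.
11 states suffice.
          p    q  
>* S0     S1   S0 
   S1     S2   S3 
   S2     S2   S2 
   S3     S4   S3 
   S4     S2   S5 
   S5     S6   S5 
   S6     S2   S7 
   S7     S8   S7 
   S8     S2   S9 
   S9    S10   S9 
 * S10    S2   S0 
(> = start, * = accepting)

start=S0 accept=S0,S10 S0-p->S1 S0-q->S0 S1-p->S2 S1-q->S3 S2-p->S2 S2-q->S2 S3-p->S4 S3-q->S3 S4-p->S2 S4-q->S5 S5-p->S6 S5-q->S5 S6-p->S2 S6-q->S7 S7-p->S8 S7-q->S7 S8-p->S2 S8-q->S9 S9-p->S10 S9-q->S9 S10-p->S2 S10-q->S0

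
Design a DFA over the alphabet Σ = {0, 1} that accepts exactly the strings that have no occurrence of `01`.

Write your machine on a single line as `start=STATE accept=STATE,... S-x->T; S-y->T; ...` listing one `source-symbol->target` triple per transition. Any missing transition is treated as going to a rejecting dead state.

start=q0; accept=q0,q1; q0-0->q1; q0-1->q0; q1-0->q1; q1-1->q2; q2-0->q2; q2-1->q2

Track partial matches of the forbidden pattern `01`. State q2 is a dead state reached once `01` has occurred; every other state accepts. q0 means no part of `01` is currently matched.
With 3 states:
        0   1  
>* q0   q1  q0 
 * q1   q1  q2 
   q2   q2  q2 
(> = start, * = accepting)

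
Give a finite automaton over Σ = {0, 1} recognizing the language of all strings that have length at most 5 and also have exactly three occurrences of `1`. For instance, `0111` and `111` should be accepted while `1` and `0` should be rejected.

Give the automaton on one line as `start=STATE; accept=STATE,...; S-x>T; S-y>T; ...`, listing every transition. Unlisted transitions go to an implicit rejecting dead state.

Handle the two conditions separately and then intersect. The first has 7 states tracking the input length, saturating at 6; the second has 5 states tracking the count of `1`s, saturating at 4. A product state is a pair (one from each), accepting exactly when both do. Minimizing collapses redundant product states.
A 13-state machine:
          0    1  
>  q0     q1   q2 
   q1     q3   q4 
   q2     q4   q5 
   q3     q6   q7 
   q4     q7   q8 
   q5     q8   q9 
   q6     q6   q6 
   q7     q6  q10 
   q8    q10  q11 
 * q9    q11   q6 
   q10    q6  q12 
 * q11   q12   q6 
 * q12    q6   q6 
(> = start, * = accepting)

start=q0; accept=q9,q11,q12; q0-0>q1; q0-1>q2; q1-0>q3; q1-1>q4; q2-0>q4; q2-1>q5; q3-0>q6; q3-1>q7; q4-0>q7; q4-1>q8; q5-0>q8; q5-1>q9; q6-0>q6; q6-1>q6; q7-0>q6; q7-1>q10; q8-0>q10; q8-1>q11; q9-0>q11; q9-1>q6; q10-0>q6; q10-1>q12; q11-0>q12; q11-1>q6; q12-0>q6; q12-1>q6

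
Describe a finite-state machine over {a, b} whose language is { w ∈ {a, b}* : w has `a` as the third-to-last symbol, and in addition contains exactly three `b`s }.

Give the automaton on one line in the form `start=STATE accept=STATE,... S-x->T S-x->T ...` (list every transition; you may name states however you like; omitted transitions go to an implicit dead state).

start=q0 accept=q7,q12,q13,q15 q0-a->q0 q0-b->q1 q1-a->q2 q1-b->q3 q2-a->q2 q2-b->q4 q3-a->q5 q3-b->q6 q4-a->q5 q4-b->q7 q5-a->q8 q5-b->q9 q6-a->q10 q6-b->q11 q7-a->q10 q7-b->q11 q8-a->q8 q8-b->q12 q9-a->q13 q9-b->q11 q10-a->q14 q10-b->q11 q11-a->q11 q11-b->q11 q12-a->q13 q12-b->q11 q13-a->q14 q13-b->q11 q14-a->q15 q14-b->q11 q15-a->q15 q15-b->q11

Build one automaton per condition and run them in lockstep. One (15 states) tracks the last 3 symbols read; the other (5 states) tracks the count of `b`s, saturating at 4. Each combined state is a pair, one component from each; accept when both components accept. Equivalent product states are then merged.
A 16-state machine:
          a    b  
>  q0     q0   q1 
   q1     q2   q3 
   q2     q2   q4 
   q3     q5   q6 
   q4     q5   q7 
   q5     q8   q9 
   q6    q10  q11 
 * q7    q10  q11 
   q8     q8  q12 
   q9    q13  q11 
   q10   q14  q11 
   q11   q11  q11 
 * q12   q13  q11 
 * q13   q14  q11 
   q14   q15  q11 
 * q15   q15  q11 
(> = start, * = accepting)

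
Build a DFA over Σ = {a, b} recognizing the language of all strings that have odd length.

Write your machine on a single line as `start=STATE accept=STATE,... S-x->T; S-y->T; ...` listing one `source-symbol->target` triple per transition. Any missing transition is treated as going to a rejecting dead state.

Count input length modulo 2: every symbol advances one step around the cycle q0 → q1 → q0. Accept at q1.
        a   b  
>  q0   q1  q1 
 * q1   q0  q0 
(> = start, * = accepting)

start=q0; accept=q1; q0-a->q1; q0-b->q1; q1-a->q0; q1-b->q0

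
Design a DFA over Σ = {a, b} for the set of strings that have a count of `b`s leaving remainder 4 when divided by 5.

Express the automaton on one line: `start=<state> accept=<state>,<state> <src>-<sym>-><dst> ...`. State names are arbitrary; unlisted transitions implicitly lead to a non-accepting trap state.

start=q0 accept=q4 q0-a->q0 q0-b->q1 q1-a->q1 q1-b->q2 q2-a->q2 q2-b->q3 q3-a->q3 q3-b->q4 q4-a->q4 q4-b->q0

The only thing that matters is how many `b`s have appeared, reduced mod 5. Use one state per residue: q0 for 0, …, q4 for 4. Reading `b` moves to the next residue; anything else stays put. q4 is accepting.
        a   b  
>  q0   q0  q1 
   q1   q1  q2 
   q2   q2  q3 
   q3   q3  q4 
 * q4   q4  q0 
(> = start, * = accepting)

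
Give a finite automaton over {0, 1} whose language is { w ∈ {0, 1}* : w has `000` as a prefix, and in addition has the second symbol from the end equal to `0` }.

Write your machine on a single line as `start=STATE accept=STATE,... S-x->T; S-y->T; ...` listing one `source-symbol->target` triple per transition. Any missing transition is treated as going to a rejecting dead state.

start=q0; accept=q7,q9; q0-0->q1; q0-1->q2; q1-0->q3; q1-1->q4; q2-0->q5; q2-1->q6; q3-0->q7; q3-1->q4; q4-0->q5; q4-1->q6; q5-0->q8; q5-1->q4; q6-0->q5; q6-1->q6; q7-0->q7; q7-1->q9; q8-0->q8; q8-1->q4; q9-0->q10; q9-1->q11; q10-0->q7; q10-1->q9; q11-0->q10; q11-1->q11

Build one automaton per condition and run them in lockstep. The first has 5 states tracking whether the input so far still matches the prefix `000`; the second has 7 states tracking the last 2 symbols read. A product state is a pair (one from each), accepting exactly when both do.
With 12 states:
          0    1  
>  q0     q1   q2 
   q1     q3   q4 
   q2     q5   q6 
   q3     q7   q4 
   q4     q5   q6 
   q5     q8   q4 
   q6     q5   q6 
 * q7     q7   q9 
   q8     q8   q4 
 * q9    q10  q11 
   q10    q7   q9 
   q11   q10  q11 
(> = start, * = accepting)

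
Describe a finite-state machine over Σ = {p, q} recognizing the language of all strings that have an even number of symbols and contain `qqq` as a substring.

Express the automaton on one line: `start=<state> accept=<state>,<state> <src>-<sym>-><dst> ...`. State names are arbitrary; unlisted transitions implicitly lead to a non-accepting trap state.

Handle the two conditions separately and then intersect. One (2 states) tracks the input length modulo 2; the other (4 states) tracks whether and how much of `qqq` has been seen. Each combined state is a pair, one component from each; accept when both components accept.
An 8-state machine:
        p   q  
>  S0   S1  S2 
   S1   S0  S3 
   S2   S0  S4 
   S3   S1  S5 
   S4   S1  S6 
   S5   S0  S7 
   S6   S7  S7 
 * S7   S6  S6 
(> = start, * = accepting)

start=S0 accept=S7 S0-p->S1 S0-q->S2 S1-p->S0 S1-q->S3 S2-p->S0 S2-q->S4 S3-p->S1 S3-q->S5 S4-p->S1 S4-q->S6 S5-p->S0 S5-q->S7 S6-p->S7 S6-q->S7 S7-p->S6 S7-q->S6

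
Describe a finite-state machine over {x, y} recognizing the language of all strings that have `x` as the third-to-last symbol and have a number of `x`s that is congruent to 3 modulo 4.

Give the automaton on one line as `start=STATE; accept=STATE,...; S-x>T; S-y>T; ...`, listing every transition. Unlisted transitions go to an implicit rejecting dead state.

Handle the two conditions separately and then intersect. One (15 states) tracks the last 3 symbols read; the other (4 states) tracks the count of `x`s modulo 4. Each combined state is a pair, one component from each; accept when both components accept. Equivalent product states are then merged.
A 15-state machine:
          x    y  
>  s0     s1   s0 
   s1     s2   s3 
   s2     s4   s5 
   s3     s6   s3 
 * s4     s0   s7 
   s5     s8   s9 
   s6    s10   s5 
 * s7     s0  s11 
 * s8     s0  s12 
   s9    s13   s9 
   s10    s0   s7 
 * s11    s0  s14 
   s12    s0  s11 
   s13    s0  s12 
   s14    s0  s14 
(> = start, * = accepting)

start=s0; accept=s4,s7,s8,s11; s0-x>s1; s0-y>s0; s1-x>s2; s1-y>s3; s2-x>s4; s2-y>s5; s3-x>s6; s3-y>s3; s4-x>s0; s4-y>s7; s5-x>s8; s5-y>s9; s6-x>s10; s6-y>s5; s7-x>s0; s7-y>s11; s8-x>s0; s8-y>s12; s9-x>s13; s9-y>s9; s10-x>s0; s10-y>s7; s11-x>s0; s11-y>s14; s12-x>s0; s12-y>s11; s13-x>s0; s13-y>s12; s14-x>s0; s14-y>s14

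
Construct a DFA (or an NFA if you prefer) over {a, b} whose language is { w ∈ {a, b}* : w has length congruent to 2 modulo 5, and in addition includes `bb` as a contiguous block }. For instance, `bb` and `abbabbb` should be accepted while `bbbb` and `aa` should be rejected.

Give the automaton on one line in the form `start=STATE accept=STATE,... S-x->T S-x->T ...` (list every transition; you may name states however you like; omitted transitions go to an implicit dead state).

start=S0 accept=S5 S0-a->S1 S0-b->S2 S1-a->S3 S1-b->S4 S2-a->S3 S2-b->S5 S3-a->S6 S3-b->S7 S4-a->S6 S4-b->S8 S5-a->S8 S5-b->S8 S6-a->S9 S6-b->S10 S7-a->S9 S7-b->S11 S8-a->S11 S8-b->S11 S9-a->S0 S9-b->S12 S10-a->S0 S10-b->S13 S11-a->S13 S11-b->S13 S12-a->S1 S12-b->S14 S13-a->S14 S13-b->S14 S14-a->S5 S14-b->S5

Handle the two conditions separately and then intersect. The first has 5 states tracking the input length modulo 5; the second has 3 states tracking whether and how much of `bb` has been seen. A product state is a pair (one from each), accepting exactly when both do.
15 states suffice.
          a    b  
>  S0     S1   S2 
   S1     S3   S4 
   S2     S3   S5 
   S3     S6   S7 
   S4     S6   S8 
 * S5     S8   S8 
   S6     S9  S10 
   S7     S9  S11 
   S8    S11  S11 
   S9     S0  S12 
   S10    S0  S13 
   S11   S13  S13 
   S12    S1  S14 
   S13   S14  S14 
   S14    S5   S5 
(> = start, * = accepting)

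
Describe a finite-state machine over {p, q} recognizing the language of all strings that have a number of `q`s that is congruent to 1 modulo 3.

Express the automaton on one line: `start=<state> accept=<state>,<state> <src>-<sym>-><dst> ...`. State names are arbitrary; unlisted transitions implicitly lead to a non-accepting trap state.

The only thing that matters is how many `q`s have appeared, reduced mod 3. Use one state per residue: A for 0, …, C for 2. Reading `q` moves to the next residue; anything else stays put. B is accepting.
3 states suffice.
       p  q 
>  A   A  B 
 * B   B  C 
   C   C  A 
(> = start, * = accepting)

start=A accept=B A-p->A A-q->B B-p->B B-q->C C-p->C C-q->A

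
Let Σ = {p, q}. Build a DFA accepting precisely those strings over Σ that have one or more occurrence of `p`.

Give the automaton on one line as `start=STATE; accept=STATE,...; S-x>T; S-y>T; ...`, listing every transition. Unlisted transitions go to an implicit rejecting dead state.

start=s0; accept=s1,s2; s0-p>s1; s0-q>s0; s1-p>s2; s1-q>s1; s2-p>s2; s2-q>s2

Count `p`s, saturating at 2: state s0 means no `p` yet, s1 means one `p` seen, s2 means more than one. Each `p` increments (capped at s2); other symbols loop. Accept from {s1, s2}.
        p   q  
>  s0   s1  s0 
 * s1   s2  s1 
 * s2   s2  s2 
(> = start, * = accepting)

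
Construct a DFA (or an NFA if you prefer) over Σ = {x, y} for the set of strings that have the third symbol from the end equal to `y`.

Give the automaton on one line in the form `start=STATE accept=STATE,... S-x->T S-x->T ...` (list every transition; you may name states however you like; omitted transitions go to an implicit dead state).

start=q0 accept=q11,q12,q13,q14 q0-x->q1 q0-y->q2 q1-x->q3 q1-y->q4 q2-x->q5 q2-y->q6 q3-x->q7 q3-y->q8 q4-x->q9 q4-y->q10 q5-x->q11 q5-y->q12 q6-x->q13 q6-y->q14 q7-x->q7 q7-y->q8 q8-x->q9 q8-y->q10 q9-x->q11 q9-y->q12 q10-x->q13 q10-y->q14 q11-x->q7 q11-y->q8 q12-x->q9 q12-y->q10 q13-x->q11 q13-y->q12 q14-x->q13 q14-y->q14

A DFA must remember the last 3 symbols (since which symbol is third-to-last isn't known until the input ends). Use one state per possible window of the last ≤3 symbols; accept from those whose window starts with `y`.
          x    y  
>  q0     q1   q2 
   q1     q3   q4 
   q2     q5   q6 
   q3     q7   q8 
   q4     q9  q10 
   q5    q11  q12 
   q6    q13  q14 
   q7     q7   q8 
   q8     q9  q10 
   q9    q11  q12 
   q10   q13  q14 
 * q11    q7   q8 
 * q12    q9  q10 
 * q13   q11  q12 
 * q14   q13  q14 
(> = start, * = accepting)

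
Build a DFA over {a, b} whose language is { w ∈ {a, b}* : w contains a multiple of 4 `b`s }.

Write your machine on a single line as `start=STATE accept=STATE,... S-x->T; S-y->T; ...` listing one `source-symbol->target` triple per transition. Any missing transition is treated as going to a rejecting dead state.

The only thing that matters is how many `b`s have appeared, reduced mod 4. Use one state per residue: q0 for 0, …, q3 for 3. Reading `b` moves to the next residue; anything else stays put. q0 is accepting.
4 states suffice.
        a   b  
>* q0   q0  q1 
   q1   q1  q2 
   q2   q2  q3 
   q3   q3  q0 
(> = start, * = accepting)

start=q0; accept=q0; q0-a->q0; q0-b->q1; q1-a->q1; q1-b->q2; q2-a->q2; q2-b->q3; q3-a->q3; q3-b->q0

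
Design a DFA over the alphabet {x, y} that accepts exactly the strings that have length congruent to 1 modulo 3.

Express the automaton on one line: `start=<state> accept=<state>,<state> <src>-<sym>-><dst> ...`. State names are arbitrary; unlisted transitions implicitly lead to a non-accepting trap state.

Only the length mod 3 matters, so use a 3-cycle: from any state, every input symbol moves to the next state, wrapping s2 back to s0. Mark s1 accepting.
        x   y  
>  s0   s1  s1 
 * s1   s2  s2 
   s2   s0  s0 
(> = start, * = accepting)

start=s0 accept=s1 s0-x->s1 s0-y->s1 s1-x->s2 s1-y->s2 s2-x->s0 s2-y->s0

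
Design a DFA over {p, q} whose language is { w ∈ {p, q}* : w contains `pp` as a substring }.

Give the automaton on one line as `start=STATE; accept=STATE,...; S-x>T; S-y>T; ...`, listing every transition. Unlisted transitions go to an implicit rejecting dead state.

start=A; accept=C; A-p>B; A-q>A; B-p>C; B-q>A; C-p>C; C-q>C

Track how much of `pp` has been matched so far: state A is no progress, C is the absorbing accept state reached once `pp` has occurred. Intermediate states record partial matches; on a mismatch, fall back to the longest reusable overlap.
A 3-state machine:
       p  q 
>  A   B  A 
   B   C  A 
 * C   C  C 
(> = start, * = accepting)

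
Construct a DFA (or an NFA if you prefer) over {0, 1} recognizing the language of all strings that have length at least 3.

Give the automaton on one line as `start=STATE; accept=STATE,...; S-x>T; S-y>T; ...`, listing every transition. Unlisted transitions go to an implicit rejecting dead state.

Count input length up to 4: every symbol moves from A toward E, which means 'more than 3' and absorbs. Accept from {D, E}.
       0  1 
>  A   B  B 
   B   C  C 
   C   D  D 
 * D   E  E 
 * E   E  E 
(> = start, * = accepting)

start=A; accept=D,E; A-0>B; A-1>B; B-0>C; B-1>C; C-0>D; C-1>D; D-0>E; D-1>E; E-0>E; E-1>E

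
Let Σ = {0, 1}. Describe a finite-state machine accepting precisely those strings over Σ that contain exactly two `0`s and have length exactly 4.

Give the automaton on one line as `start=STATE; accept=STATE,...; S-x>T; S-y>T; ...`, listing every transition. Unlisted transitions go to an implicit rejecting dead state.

start=q0; accept=q9; q0-0>q1; q0-1>q2; q1-0>q3; q1-1>q4; q2-0>q4; q2-1>q5; q3-0>q6; q3-1>q7; q4-0>q7; q4-1>q8; q5-0>q8; q5-1>q6; q6-0>q6; q6-1>q6; q7-0>q6; q7-1>q9; q8-0>q9; q8-1>q6; q9-0>q6; q9-1>q6

Handle the two conditions separately and then intersect. One (4 states) tracks the count of `0`s, saturating at 3; the other (6 states) tracks the input length, saturating at 5. Each combined state is a pair, one component from each; accept when both components accept. Minimizing collapses redundant product states.
10 states suffice.
        0   1  
>  q0   q1  q2 
   q1   q3  q4 
   q2   q4  q5 
   q3   q6  q7 
   q4   q7  q8 
   q5   q8  q6 
   q6   q6  q6 
   q7   q6  q9 
   q8   q9  q6 
 * q9   q6  q6 
(> = start, * = accepting)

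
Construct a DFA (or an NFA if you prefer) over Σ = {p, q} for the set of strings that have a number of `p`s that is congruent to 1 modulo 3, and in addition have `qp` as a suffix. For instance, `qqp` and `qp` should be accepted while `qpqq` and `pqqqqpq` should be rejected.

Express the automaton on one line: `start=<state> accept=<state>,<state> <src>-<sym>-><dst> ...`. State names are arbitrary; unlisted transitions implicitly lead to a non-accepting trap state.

start=A accept=E A-p->B A-q->C B-p->D B-q->B C-p->E C-q->C D-p->A D-q->D E-p->D E-q->B

Run two small machines in parallel and take their product. One (3 states) tracks the count of `p`s modulo 3; the other (3 states) tracks how much of the suffix `qp` has currently been matched. Each combined state is a pair, one component from each; accept when both components accept. After merging equivalent states the machine shrinks.
With 5 states:
       p  q 
>  A   B  C 
   B   D  B 
   C   E  C 
   D   A  D 
 * E   D  B 
(> = start, * = accepting)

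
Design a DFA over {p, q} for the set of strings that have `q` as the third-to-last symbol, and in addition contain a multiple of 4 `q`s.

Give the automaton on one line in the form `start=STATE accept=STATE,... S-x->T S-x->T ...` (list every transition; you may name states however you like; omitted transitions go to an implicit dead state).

Build one automaton per condition and run them in lockstep. One (15 states) tracks the last 3 symbols read; the other (4 states) tracks the count of `q`s modulo 4. Each combined state is a pair, one component from each; accept when both components accept. Equivalent product states are then merged.
       p  q 
>  A   A  B 
   B   B  C 
   C   D  E 
   D   D  F 
   E   G  H 
   F   G  I 
   G   J  K 
 * H   L  B 
   I   L  B 
   J   J  M 
 * K   N  B 
 * L   O  B 
   M   N  B 
   N   O  B 
 * O   A  B 
(> = start, * = accepting)

start=A accept=H,K,L,O A-p->A A-q->B B-p->B B-q->C C-p->D C-q->E D-p->D D-q->F E-p->G E-q->H F-p->G F-q->I G-p->J G-q->K H-p->L H-q->B I-p->L I-q->B J-p->J J-q->M K-p->N K-q->B L-p->O L-q->B M-p->N M-q->B N-p->O N-q->B O-p->A O-q->B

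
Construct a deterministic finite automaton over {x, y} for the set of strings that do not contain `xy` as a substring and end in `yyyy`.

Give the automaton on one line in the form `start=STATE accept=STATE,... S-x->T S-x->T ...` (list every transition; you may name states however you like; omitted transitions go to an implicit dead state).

Build one automaton per condition and run them in lockstep. The first has 3 states tracking partial matches of the forbidden pattern `xy`; the second has 5 states tracking how much of the suffix `yyyy` has currently been matched. A product state is a pair (one from each), accepting exactly when both do.
          x    y  
>  s0     s1   s2 
   s1     s1   s3 
   s2     s1   s4 
   s3     s5   s6 
   s4     s1   s7 
   s5     s5   s3 
   s6     s5   s8 
   s7     s1   s9 
   s8     s5  s10 
 * s9     s1   s9 
   s10    s5  s10 
(> = start, * = accepting)

start=s0 accept=s9 s0-x->s1 s0-y->s2 s1-x->s1 s1-y->s3 s2-x->s1 s2-y->s4 s3-x->s5 s3-y->s6 s4-x->s1 s4-y->s7 s5-x->s5 s5-y->s3 s6-x->s5 s6-y->s8 s7-x->s1 s7-y->s9 s8-x->s5 s8-y->s10 s9-x->s1 s9-y->s9 s10-x->s5 s10-y->s10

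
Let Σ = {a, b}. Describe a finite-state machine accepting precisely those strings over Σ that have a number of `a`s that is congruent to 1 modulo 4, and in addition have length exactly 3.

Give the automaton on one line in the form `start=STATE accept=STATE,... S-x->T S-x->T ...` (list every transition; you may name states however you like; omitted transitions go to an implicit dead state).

Handle the two conditions separately and then intersect. The first has 4 states tracking the count of `a`s modulo 4; the second has 5 states tracking the input length, saturating at 4. A product state is a pair (one from each), accepting exactly when both do.
With 14 states:
          a    b  
>  S0     S1   S2 
   S1     S3   S4 
   S2     S4   S5 
   S3     S6   S7 
   S4     S7   S8 
   S5     S8   S9 
   S6    S10  S11 
   S7    S11  S12 
 * S8    S12  S13 
   S9    S13  S10 
   S10   S13  S10 
   S11   S10  S11 
   S12   S11  S12 
   S13   S12  S13 
(> = start, * = accepting)

start=S0 accept=S8 S0-a->S1 S0-b->S2 S1-a->S3 S1-b->S4 S2-a->S4 S2-b->S5 S3-a->S6 S3-b->S7 S4-a->S7 S4-b->S8 S5-a->S8 S5-b->S9 S6-a->S10 S6-b->S11 S7-a->S11 S7-b->S12 S8-a->S12 S8-b->S13 S9-a->S13 S9-b->S10 S10-a->S13 S10-b->S10 S11-a->S10 S11-b->S11 S12-a->S11 S12-b->S12 S13-a->S12 S13-b->S13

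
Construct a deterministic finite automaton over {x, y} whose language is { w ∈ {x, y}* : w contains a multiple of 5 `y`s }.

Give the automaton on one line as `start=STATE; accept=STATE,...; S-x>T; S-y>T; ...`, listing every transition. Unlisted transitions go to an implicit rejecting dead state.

start=s0; accept=s0; s0-x>s0; s0-y>s1; s1-x>s1; s1-y>s2; s2-x>s2; s2-y>s3; s3-x>s3; s3-y>s4; s4-x>s4; s4-y>s0

The only thing that matters is how many `y`s have appeared, reduced mod 5. Use one state per residue: s0 for 0, …, s4 for 4. Reading `y` moves to the next residue; anything else stays put. s0 is accepting.
With 5 states:
        x   y  
>* s0   s0  s1 
   s1   s1  s2 
   s2   s2  s3 
   s3   s3  s4 
   s4   s4  s0 
(> = start, * = accepting)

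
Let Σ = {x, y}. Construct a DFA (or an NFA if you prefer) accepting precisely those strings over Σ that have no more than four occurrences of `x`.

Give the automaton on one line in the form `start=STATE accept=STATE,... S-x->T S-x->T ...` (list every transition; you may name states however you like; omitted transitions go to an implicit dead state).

start=A accept=A,B,C,D,E A-x->B A-y->A B-x->C B-y->B C-x->D C-y->C D-x->E D-y->D E-x->F E-y->E F-x->F F-y->F

Count `x`s, saturating at 5: states A through E mean 0 through 4 `x`s seen; F means more than 4. Each `x` increments (capped at F); other symbols loop. Accept from {A, B, C, D, E}.
6 states suffice.
       x  y 
>* A   B  A 
 * B   C  B 
 * C   D  C 
 * D   E  D 
 * E   F  E 
   F   F  F 
(> = start, * = accepting)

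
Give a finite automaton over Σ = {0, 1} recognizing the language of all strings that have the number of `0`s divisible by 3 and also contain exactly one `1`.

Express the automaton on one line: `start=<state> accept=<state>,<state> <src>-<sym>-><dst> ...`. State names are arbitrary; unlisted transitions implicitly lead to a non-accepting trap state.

start=A accept=C A-0->B A-1->C B-0->D B-1->E C-0->E C-1->F D-0->A D-1->G E-0->G E-1->F F-0->F F-1->F G-0->C G-1->F

Build one automaton per condition and run them in lockstep. The first has 3 states tracking the count of `0`s modulo 3; the second has 3 states tracking the count of `1`s, saturating at 2. A product state is a pair (one from each), accepting exactly when both do. After merging equivalent states the machine shrinks.
7 states suffice.
       0  1 
>  A   B  C 
   B   D  E 
 * C   E  F 
   D   A  G 
   E   G  F 
   F   F  F 
   G   C  F 
(> = start, * = accepting)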